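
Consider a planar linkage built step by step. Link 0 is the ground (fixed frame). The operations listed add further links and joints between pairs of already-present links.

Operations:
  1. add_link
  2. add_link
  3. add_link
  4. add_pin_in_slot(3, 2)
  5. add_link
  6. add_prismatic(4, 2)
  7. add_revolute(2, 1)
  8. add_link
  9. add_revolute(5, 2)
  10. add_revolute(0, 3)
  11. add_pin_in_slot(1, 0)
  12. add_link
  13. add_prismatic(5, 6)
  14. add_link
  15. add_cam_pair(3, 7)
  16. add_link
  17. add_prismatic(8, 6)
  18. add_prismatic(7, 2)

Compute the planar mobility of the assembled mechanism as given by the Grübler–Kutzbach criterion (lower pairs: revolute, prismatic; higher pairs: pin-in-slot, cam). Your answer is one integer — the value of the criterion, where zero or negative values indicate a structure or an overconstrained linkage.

M = 7

link 0 = ground. State L|J1|J2 = 1|0|0
+link1  2|0|0
+link2  3|0|0
+link3  4|0|0
PS(3,2) f=2→J2  4|0|1
+link4  5|0|1
P(4,2) f=1→J1  5|1|1
R(2,1) f=1→J1  5|2|1
+link5  6|2|1
R(5,2) f=1→J1  6|3|1
R(0,3) f=1→J1  6|4|1
PS(1,0) f=2→J2  6|4|2
+link6  7|4|2
P(5,6) f=1→J1  7|5|2
+link7  8|5|2
C(3,7) f=2→J2  8|5|3
+link8  9|5|3
P(8,6) f=1→J1  9|6|3
P(7,2) f=1→J1  9|7|3
M = 3(9−1)−2·7−3 = 24−14−3 = 7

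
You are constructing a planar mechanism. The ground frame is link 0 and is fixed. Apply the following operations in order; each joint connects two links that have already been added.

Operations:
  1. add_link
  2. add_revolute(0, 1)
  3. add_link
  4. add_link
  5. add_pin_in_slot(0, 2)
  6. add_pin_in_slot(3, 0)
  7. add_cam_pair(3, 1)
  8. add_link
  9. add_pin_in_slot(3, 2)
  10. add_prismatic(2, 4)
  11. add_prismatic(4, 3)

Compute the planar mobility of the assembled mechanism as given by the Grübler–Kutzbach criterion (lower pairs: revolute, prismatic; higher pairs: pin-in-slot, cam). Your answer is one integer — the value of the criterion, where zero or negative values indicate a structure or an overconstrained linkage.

M = 2

[1;0;0] (link 0 is ground)
L+ [2;0;0]
R(0,1)∈J1 [2;1;0]
L+ [3;1;0]
L+ [4;1;0]
PS(0,2)∈J2 [4;1;1]
PS(3,0)∈J2 [4;1;2]
C(3,1)∈J2 [4;1;3]
L+ [5;1;3]
PS(3,2)∈J2 [5;1;4]
P(2,4)∈J1 [5;2;4]
P(4,3)∈J1 [5;3;4]
mobility = 12 − 6 − 4 = 2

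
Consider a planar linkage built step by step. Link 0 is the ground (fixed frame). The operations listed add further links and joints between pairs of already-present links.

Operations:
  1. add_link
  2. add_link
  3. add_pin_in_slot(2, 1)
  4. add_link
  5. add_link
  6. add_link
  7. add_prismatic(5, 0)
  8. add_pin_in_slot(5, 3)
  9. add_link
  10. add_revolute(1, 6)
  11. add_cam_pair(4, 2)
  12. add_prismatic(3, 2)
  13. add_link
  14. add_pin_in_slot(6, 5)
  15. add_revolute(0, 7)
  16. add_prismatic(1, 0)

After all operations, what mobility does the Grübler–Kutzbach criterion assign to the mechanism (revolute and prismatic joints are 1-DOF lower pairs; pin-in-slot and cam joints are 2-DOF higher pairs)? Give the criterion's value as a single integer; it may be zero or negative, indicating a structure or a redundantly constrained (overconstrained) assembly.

link 0 = ground. State L|J1|J2 = 1|0|0
+link1  2|0|0
+link2  3|0|0
PS(2,1) f=2→J2  3|0|1
+link3  4|0|1
+link4  5|0|1
+link5  6|0|1
P(5,0) f=1→J1  6|1|1
PS(5,3) f=2→J2  6|1|2
+link6  7|1|2
R(1,6) f=1→J1  7|2|2
C(4,2) f=2→J2  7|2|3
P(3,2) f=1→J1  7|3|3
+link7  8|3|3
PS(6,5) f=2→J2  8|3|4
R(0,7) f=1→J1  8|4|4
P(1,0) f=1→J1  8|5|4
M = 3(8−1)−2·5−4 = 21−10−4 = 7

M = 7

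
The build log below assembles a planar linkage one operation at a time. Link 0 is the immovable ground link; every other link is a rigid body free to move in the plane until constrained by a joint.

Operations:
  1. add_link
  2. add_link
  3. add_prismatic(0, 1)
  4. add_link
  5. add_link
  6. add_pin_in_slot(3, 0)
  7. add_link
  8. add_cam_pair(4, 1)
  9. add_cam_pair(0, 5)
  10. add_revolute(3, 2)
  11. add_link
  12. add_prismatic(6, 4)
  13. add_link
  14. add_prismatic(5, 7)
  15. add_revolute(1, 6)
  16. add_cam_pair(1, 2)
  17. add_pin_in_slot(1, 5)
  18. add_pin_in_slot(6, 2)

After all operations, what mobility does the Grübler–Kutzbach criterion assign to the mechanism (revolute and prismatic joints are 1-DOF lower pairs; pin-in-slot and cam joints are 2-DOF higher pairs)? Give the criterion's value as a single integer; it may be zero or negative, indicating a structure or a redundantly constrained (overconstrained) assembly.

M = 5

[1;0;0] (link 0 is ground)
L+ [2;0;0]
L+ [3;0;0]
P(0,1)∈J1 [3;1;0]
L+ [4;1;0]
L+ [5;1;0]
PS(3,0)∈J2 [5;1;1]
L+ [6;1;1]
C(4,1)∈J2 [6;1;2]
C(0,5)∈J2 [6;1;3]
R(3,2)∈J1 [6;2;3]
L+ [7;2;3]
P(6,4)∈J1 [7;3;3]
L+ [8;3;3]
P(5,7)∈J1 [8;4;3]
R(1,6)∈J1 [8;5;3]
C(1,2)∈J2 [8;5;4]
PS(1,5)∈J2 [8;5;5]
PS(6,2)∈J2 [8;5;6]
mobility = 21 − 10 − 6 = 5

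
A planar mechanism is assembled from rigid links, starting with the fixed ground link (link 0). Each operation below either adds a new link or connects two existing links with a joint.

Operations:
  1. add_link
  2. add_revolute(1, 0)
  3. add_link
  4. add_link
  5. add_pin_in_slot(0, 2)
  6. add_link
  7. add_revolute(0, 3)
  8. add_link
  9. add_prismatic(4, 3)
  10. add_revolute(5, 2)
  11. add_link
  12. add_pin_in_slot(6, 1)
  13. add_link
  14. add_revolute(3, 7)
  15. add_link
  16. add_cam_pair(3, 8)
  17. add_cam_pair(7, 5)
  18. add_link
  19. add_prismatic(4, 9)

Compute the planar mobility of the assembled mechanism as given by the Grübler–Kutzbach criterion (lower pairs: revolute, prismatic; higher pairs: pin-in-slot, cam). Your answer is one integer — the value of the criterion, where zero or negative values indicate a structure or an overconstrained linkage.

L=1 J1=0 J2=0
add link → L=2 J1=0 J2=0
R@1,0 dof=1 J1 → L=2 J1=1 J2=0
add link → L=3 J1=1 J2=0
add link → L=4 J1=1 J2=0
PS@0,2 dof=2 J2 → L=4 J1=1 J2=1
add link → L=5 J1=1 J2=1
R@0,3 dof=1 J1 → L=5 J1=2 J2=1
add link → L=6 J1=2 J2=1
P@4,3 dof=1 J1 → L=6 J1=3 J2=1
R@5,2 dof=1 J1 → L=6 J1=4 J2=1
add link → L=7 J1=4 J2=1
PS@6,1 dof=2 J2 → L=7 J1=4 J2=2
add link → L=8 J1=4 J2=2
R@3,7 dof=1 J1 → L=8 J1=5 J2=2
add link → L=9 J1=5 J2=2
C@3,8 dof=2 J2 → L=9 J1=5 J2=3
C@7,5 dof=2 J2 → L=9 J1=5 J2=4
add link → L=10 J1=5 J2=4
P@4,9 dof=1 J1 → L=10 J1=6 J2=4
M=3(L−1)−2J1−J2=3·9−2·6−4=11

M = 11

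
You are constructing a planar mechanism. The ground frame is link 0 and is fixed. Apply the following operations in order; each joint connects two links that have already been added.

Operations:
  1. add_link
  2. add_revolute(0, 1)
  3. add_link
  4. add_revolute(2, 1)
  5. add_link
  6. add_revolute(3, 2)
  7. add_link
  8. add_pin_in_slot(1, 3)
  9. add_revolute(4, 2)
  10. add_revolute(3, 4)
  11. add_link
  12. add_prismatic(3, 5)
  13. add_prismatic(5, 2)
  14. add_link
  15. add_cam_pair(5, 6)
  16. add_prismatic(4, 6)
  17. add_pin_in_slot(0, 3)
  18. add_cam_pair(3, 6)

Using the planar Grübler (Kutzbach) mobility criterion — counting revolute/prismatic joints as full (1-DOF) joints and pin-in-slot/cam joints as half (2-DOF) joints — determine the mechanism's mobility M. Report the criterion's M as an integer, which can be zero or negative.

(L,J1,J2)=(1,0,0); link0 fixed
link1: (2,0,0)
R 0-1 [J1]: (2,1,0)
link2: (3,1,0)
R 2-1 [J1]: (3,2,0)
link3: (4,2,0)
R 3-2 [J1]: (4,3,0)
link4: (5,3,0)
PS 1-3 [J2]: (5,3,1)
R 4-2 [J1]: (5,4,1)
R 3-4 [J1]: (5,5,1)
link5: (6,5,1)
P 3-5 [J1]: (6,6,1)
P 5-2 [J1]: (6,7,1)
link6: (7,7,1)
C 5-6 [J2]: (7,7,2)
P 4-6 [J1]: (7,8,2)
PS 0-3 [J2]: (7,8,3)
C 3-6 [J2]: (7,8,4)
Grübler: 3·6 − 2·8 − 4 = -2

M = -2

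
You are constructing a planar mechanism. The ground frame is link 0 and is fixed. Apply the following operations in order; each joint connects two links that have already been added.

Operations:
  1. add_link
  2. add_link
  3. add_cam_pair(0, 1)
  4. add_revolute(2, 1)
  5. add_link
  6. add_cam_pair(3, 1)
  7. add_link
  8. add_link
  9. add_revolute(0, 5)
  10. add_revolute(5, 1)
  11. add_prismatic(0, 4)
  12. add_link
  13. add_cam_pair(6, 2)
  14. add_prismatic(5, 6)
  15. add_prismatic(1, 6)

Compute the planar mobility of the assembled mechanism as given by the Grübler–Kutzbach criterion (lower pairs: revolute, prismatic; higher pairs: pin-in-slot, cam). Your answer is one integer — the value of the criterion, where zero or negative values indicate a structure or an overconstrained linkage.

[1;0;0] (link 0 is ground)
L+ [2;0;0]
L+ [3;0;0]
C(0,1)∈J2 [3;0;1]
R(2,1)∈J1 [3;1;1]
L+ [4;1;1]
C(3,1)∈J2 [4;1;2]
L+ [5;1;2]
L+ [6;1;2]
R(0,5)∈J1 [6;2;2]
R(5,1)∈J1 [6;3;2]
P(0,4)∈J1 [6;4;2]
L+ [7;4;2]
C(6,2)∈J2 [7;4;3]
P(5,6)∈J1 [7;5;3]
P(1,6)∈J1 [7;6;3]
mobility = 18 − 12 − 3 = 3

M = 3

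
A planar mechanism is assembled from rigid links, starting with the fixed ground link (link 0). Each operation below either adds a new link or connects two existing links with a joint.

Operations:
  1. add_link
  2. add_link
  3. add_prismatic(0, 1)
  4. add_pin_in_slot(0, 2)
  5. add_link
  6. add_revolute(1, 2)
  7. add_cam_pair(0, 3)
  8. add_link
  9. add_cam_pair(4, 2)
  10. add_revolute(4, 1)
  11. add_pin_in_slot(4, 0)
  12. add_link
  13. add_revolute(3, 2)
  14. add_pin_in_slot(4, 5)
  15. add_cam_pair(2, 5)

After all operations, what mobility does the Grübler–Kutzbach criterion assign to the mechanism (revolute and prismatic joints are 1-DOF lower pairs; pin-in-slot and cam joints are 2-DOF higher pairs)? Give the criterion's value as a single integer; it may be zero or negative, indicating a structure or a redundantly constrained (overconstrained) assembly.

[1;0;0] (link 0 is ground)
L+ [2;0;0]
L+ [3;0;0]
P(0,1)∈J1 [3;1;0]
PS(0,2)∈J2 [3;1;1]
L+ [4;1;1]
R(1,2)∈J1 [4;2;1]
C(0,3)∈J2 [4;2;2]
L+ [5;2;2]
C(4,2)∈J2 [5;2;3]
R(4,1)∈J1 [5;3;3]
PS(4,0)∈J2 [5;3;4]
L+ [6;3;4]
R(3,2)∈J1 [6;4;4]
PS(4,5)∈J2 [6;4;5]
C(2,5)∈J2 [6;4;6]
mobility = 15 − 8 − 6 = 1

M = 1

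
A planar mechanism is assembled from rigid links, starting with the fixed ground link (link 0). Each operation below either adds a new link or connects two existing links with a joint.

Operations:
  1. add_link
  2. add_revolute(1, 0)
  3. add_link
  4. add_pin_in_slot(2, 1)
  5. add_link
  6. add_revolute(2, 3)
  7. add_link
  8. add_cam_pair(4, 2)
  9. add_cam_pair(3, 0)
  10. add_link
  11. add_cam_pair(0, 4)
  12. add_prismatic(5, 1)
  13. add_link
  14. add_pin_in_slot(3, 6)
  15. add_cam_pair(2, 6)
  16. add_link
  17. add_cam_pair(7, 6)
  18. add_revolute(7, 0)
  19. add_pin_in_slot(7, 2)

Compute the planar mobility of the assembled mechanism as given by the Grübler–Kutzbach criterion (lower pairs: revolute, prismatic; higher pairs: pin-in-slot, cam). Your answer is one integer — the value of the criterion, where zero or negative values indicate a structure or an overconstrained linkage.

M = 5

(L,J1,J2)=(1,0,0); link0 fixed
link1: (2,0,0)
R 1-0 [J1]: (2,1,0)
link2: (3,1,0)
PS 2-1 [J2]: (3,1,1)
link3: (4,1,1)
R 2-3 [J1]: (4,2,1)
link4: (5,2,1)
C 4-2 [J2]: (5,2,2)
C 3-0 [J2]: (5,2,3)
link5: (6,2,3)
C 0-4 [J2]: (6,2,4)
P 5-1 [J1]: (6,3,4)
link6: (7,3,4)
PS 3-6 [J2]: (7,3,5)
C 2-6 [J2]: (7,3,6)
link7: (8,3,6)
C 7-6 [J2]: (8,3,7)
R 7-0 [J1]: (8,4,7)
PS 7-2 [J2]: (8,4,8)
Grübler: 3·7 − 2·4 − 8 = 5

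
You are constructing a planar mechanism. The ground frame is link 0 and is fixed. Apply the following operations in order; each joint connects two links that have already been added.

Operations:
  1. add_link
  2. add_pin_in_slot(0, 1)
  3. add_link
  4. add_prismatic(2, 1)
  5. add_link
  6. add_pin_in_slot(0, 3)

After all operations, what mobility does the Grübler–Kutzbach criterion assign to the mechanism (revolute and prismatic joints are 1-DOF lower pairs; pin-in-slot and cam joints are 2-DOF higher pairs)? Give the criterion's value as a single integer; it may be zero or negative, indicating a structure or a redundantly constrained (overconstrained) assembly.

M = 5

[1;0;0] (link 0 is ground)
L+ [2;0;0]
PS(0,1)∈J2 [2;0;1]
L+ [3;0;1]
P(2,1)∈J1 [3;1;1]
L+ [4;1;1]
PS(0,3)∈J2 [4;1;2]
mobility = 9 − 2 − 2 = 5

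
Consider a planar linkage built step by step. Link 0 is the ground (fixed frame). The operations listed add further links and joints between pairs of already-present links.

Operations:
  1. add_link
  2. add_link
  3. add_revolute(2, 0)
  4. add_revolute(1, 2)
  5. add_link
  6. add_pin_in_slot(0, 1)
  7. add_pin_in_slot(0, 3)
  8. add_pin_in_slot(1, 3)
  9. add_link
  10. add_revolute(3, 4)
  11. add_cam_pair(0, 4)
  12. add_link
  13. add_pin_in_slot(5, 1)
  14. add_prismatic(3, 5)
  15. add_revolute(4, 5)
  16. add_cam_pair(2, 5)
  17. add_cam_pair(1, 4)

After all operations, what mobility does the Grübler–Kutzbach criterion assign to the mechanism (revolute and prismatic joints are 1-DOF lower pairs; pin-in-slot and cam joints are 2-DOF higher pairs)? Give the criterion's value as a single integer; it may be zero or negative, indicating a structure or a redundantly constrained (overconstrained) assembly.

M = -2

[1;0;0] (link 0 is ground)
L+ [2;0;0]
L+ [3;0;0]
R(2,0)∈J1 [3;1;0]
R(1,2)∈J1 [3;2;0]
L+ [4;2;0]
PS(0,1)∈J2 [4;2;1]
PS(0,3)∈J2 [4;2;2]
PS(1,3)∈J2 [4;2;3]
L+ [5;2;3]
R(3,4)∈J1 [5;3;3]
C(0,4)∈J2 [5;3;4]
L+ [6;3;4]
PS(5,1)∈J2 [6;3;5]
P(3,5)∈J1 [6;4;5]
R(4,5)∈J1 [6;5;5]
C(2,5)∈J2 [6;5;6]
C(1,4)∈J2 [6;5;7]
mobility = 15 − 10 − 7 = -2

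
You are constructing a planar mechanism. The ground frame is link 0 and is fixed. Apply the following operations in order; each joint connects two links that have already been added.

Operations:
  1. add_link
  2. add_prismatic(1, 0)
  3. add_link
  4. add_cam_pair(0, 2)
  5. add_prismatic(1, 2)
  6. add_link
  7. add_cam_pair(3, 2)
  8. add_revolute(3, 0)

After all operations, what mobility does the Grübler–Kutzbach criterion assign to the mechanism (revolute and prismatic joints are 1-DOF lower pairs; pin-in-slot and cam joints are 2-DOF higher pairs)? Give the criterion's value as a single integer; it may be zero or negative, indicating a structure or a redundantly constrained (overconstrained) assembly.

L=1 J1=0 J2=0
add link → L=2 J1=0 J2=0
P@1,0 dof=1 J1 → L=2 J1=1 J2=0
add link → L=3 J1=1 J2=0
C@0,2 dof=2 J2 → L=3 J1=1 J2=1
P@1,2 dof=1 J1 → L=3 J1=2 J2=1
add link → L=4 J1=2 J2=1
C@3,2 dof=2 J2 → L=4 J1=2 J2=2
R@3,0 dof=1 J1 → L=4 J1=3 J2=2
M=3(L−1)−2J1−J2=3·3−2·3−2=1

M = 1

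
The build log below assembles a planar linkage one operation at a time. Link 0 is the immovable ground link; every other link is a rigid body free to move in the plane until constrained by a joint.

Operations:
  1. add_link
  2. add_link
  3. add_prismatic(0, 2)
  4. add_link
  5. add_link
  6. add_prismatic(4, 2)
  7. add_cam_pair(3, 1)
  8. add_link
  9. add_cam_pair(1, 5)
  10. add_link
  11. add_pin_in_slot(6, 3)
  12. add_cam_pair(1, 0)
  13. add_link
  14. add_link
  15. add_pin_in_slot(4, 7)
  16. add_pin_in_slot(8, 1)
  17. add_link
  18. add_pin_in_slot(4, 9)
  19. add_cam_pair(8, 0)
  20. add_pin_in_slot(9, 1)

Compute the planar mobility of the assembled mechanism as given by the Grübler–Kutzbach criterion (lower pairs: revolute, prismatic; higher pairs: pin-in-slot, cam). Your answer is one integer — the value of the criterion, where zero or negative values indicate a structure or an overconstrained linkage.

M = 14

(L,J1,J2)=(1,0,0); link0 fixed
link1: (2,0,0)
link2: (3,0,0)
P 0-2 [J1]: (3,1,0)
link3: (4,1,0)
link4: (5,1,0)
P 4-2 [J1]: (5,2,0)
C 3-1 [J2]: (5,2,1)
link5: (6,2,1)
C 1-5 [J2]: (6,2,2)
link6: (7,2,2)
PS 6-3 [J2]: (7,2,3)
C 1-0 [J2]: (7,2,4)
link7: (8,2,4)
link8: (9,2,4)
PS 4-7 [J2]: (9,2,5)
PS 8-1 [J2]: (9,2,6)
link9: (10,2,6)
PS 4-9 [J2]: (10,2,7)
C 8-0 [J2]: (10,2,8)
PS 9-1 [J2]: (10,2,9)
Grübler: 3·9 − 2·2 − 9 = 14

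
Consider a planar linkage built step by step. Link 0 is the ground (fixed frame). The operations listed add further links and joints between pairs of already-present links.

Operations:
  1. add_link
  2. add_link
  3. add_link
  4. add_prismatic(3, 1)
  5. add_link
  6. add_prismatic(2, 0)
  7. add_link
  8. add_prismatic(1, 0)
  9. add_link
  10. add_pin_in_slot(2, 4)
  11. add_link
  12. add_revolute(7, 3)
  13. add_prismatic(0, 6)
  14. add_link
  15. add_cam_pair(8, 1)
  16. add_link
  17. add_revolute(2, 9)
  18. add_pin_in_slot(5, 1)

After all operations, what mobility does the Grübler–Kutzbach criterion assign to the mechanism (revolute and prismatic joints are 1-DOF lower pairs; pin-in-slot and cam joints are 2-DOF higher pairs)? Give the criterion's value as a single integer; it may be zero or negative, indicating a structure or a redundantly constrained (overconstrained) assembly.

(L,J1,J2)=(1,0,0); link0 fixed
link1: (2,0,0)
link2: (3,0,0)
link3: (4,0,0)
P 3-1 [J1]: (4,1,0)
link4: (5,1,0)
P 2-0 [J1]: (5,2,0)
link5: (6,2,0)
P 1-0 [J1]: (6,3,0)
link6: (7,3,0)
PS 2-4 [J2]: (7,3,1)
link7: (8,3,1)
R 7-3 [J1]: (8,4,1)
P 0-6 [J1]: (8,5,1)
link8: (9,5,1)
C 8-1 [J2]: (9,5,2)
link9: (10,5,2)
R 2-9 [J1]: (10,6,2)
PS 5-1 [J2]: (10,6,3)
Grübler: 3·9 − 2·6 − 3 = 12

M = 12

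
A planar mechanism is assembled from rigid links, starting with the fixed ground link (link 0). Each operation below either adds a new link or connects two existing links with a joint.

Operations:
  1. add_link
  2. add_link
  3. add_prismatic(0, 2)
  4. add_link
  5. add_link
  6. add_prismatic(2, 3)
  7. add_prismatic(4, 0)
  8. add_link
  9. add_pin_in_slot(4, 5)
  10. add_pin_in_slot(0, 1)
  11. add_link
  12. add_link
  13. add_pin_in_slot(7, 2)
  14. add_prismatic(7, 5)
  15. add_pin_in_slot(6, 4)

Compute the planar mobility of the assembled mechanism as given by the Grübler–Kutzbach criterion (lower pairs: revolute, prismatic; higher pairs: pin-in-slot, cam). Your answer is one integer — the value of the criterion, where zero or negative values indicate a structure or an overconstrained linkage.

ground; <1,0,0>
#1 <2,0,0>
#2 <3,0,0>
P:0↔2 J1 <3,1,0>
#3 <4,1,0>
#4 <5,1,0>
P:2↔3 J1 <5,2,0>
P:4↔0 J1 <5,3,0>
#5 <6,3,0>
PS:4↔5 J2 <6,3,1>
PS:0↔1 J2 <6,3,2>
#6 <7,3,2>
#7 <8,3,2>
PS:7↔2 J2 <8,3,3>
P:7↔5 J1 <8,4,3>
PS:6↔4 J2 <8,4,4>
3×7 − 2×4 − 1×4 = 9

M = 9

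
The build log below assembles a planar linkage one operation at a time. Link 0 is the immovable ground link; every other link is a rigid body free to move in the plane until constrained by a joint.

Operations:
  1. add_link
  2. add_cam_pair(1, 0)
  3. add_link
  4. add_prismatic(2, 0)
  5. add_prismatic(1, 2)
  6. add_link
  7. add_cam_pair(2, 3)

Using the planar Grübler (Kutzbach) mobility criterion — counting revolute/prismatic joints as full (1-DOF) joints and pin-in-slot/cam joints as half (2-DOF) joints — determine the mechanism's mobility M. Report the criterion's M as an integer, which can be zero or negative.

M = 3

(L,J1,J2)=(1,0,0); link0 fixed
link1: (2,0,0)
C 1-0 [J2]: (2,0,1)
link2: (3,0,1)
P 2-0 [J1]: (3,1,1)
P 1-2 [J1]: (3,2,1)
link3: (4,2,1)
C 2-3 [J2]: (4,2,2)
Grübler: 3·3 − 2·2 − 2 = 3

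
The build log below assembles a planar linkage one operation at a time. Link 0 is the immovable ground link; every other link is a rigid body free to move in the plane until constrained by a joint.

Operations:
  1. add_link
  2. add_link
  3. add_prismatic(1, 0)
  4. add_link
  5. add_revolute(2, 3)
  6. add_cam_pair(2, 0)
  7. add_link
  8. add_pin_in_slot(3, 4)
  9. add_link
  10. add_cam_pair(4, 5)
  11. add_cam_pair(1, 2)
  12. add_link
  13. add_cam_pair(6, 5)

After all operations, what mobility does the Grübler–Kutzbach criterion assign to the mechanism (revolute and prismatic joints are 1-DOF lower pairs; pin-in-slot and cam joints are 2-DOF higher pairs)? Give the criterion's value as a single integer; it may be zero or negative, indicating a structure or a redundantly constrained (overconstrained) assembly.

M = 9

ground; <1,0,0>
#1 <2,0,0>
#2 <3,0,0>
P:1↔0 J1 <3,1,0>
#3 <4,1,0>
R:2↔3 J1 <4,2,0>
C:2↔0 J2 <4,2,1>
#4 <5,2,1>
PS:3↔4 J2 <5,2,2>
#5 <6,2,2>
C:4↔5 J2 <6,2,3>
C:1↔2 J2 <6,2,4>
#6 <7,2,4>
C:6↔5 J2 <7,2,5>
3×6 − 2×2 − 1×5 = 9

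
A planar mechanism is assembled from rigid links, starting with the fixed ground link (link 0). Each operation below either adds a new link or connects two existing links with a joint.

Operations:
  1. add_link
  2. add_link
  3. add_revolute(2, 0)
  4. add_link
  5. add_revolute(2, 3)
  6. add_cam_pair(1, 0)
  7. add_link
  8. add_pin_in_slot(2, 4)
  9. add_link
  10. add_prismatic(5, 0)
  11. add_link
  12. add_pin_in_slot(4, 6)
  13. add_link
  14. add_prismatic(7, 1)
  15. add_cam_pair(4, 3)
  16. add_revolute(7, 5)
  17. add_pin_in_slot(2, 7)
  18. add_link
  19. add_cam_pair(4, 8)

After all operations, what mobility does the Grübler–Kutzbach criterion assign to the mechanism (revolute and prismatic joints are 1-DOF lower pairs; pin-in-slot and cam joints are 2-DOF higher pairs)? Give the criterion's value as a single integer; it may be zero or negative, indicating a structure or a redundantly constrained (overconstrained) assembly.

M = 8

L=1 J1=0 J2=0
add link → L=2 J1=0 J2=0
add link → L=3 J1=0 J2=0
R@2,0 dof=1 J1 → L=3 J1=1 J2=0
add link → L=4 J1=1 J2=0
R@2,3 dof=1 J1 → L=4 J1=2 J2=0
C@1,0 dof=2 J2 → L=4 J1=2 J2=1
add link → L=5 J1=2 J2=1
PS@2,4 dof=2 J2 → L=5 J1=2 J2=2
add link → L=6 J1=2 J2=2
P@5,0 dof=1 J1 → L=6 J1=3 J2=2
add link → L=7 J1=3 J2=2
PS@4,6 dof=2 J2 → L=7 J1=3 J2=3
add link → L=8 J1=3 J2=3
P@7,1 dof=1 J1 → L=8 J1=4 J2=3
C@4,3 dof=2 J2 → L=8 J1=4 J2=4
R@7,5 dof=1 J1 → L=8 J1=5 J2=4
PS@2,7 dof=2 J2 → L=8 J1=5 J2=5
add link → L=9 J1=5 J2=5
C@4,8 dof=2 J2 → L=9 J1=5 J2=6
M=3(L−1)−2J1−J2=3·8−2·5−6=8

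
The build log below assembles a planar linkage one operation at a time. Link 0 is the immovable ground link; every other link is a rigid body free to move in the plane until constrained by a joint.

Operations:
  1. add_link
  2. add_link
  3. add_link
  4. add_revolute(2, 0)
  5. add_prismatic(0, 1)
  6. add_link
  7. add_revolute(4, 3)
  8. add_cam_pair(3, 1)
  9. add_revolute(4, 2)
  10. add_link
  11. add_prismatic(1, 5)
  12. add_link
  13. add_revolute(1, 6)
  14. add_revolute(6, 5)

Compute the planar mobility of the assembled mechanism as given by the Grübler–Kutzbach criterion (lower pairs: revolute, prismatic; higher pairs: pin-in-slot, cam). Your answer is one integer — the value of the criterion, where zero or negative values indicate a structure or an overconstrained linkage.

M = 3

(L,J1,J2)=(1,0,0); link0 fixed
link1: (2,0,0)
link2: (3,0,0)
link3: (4,0,0)
R 2-0 [J1]: (4,1,0)
P 0-1 [J1]: (4,2,0)
link4: (5,2,0)
R 4-3 [J1]: (5,3,0)
C 3-1 [J2]: (5,3,1)
R 4-2 [J1]: (5,4,1)
link5: (6,4,1)
P 1-5 [J1]: (6,5,1)
link6: (7,5,1)
R 1-6 [J1]: (7,6,1)
R 6-5 [J1]: (7,7,1)
Grübler: 3·6 − 2·7 − 1 = 3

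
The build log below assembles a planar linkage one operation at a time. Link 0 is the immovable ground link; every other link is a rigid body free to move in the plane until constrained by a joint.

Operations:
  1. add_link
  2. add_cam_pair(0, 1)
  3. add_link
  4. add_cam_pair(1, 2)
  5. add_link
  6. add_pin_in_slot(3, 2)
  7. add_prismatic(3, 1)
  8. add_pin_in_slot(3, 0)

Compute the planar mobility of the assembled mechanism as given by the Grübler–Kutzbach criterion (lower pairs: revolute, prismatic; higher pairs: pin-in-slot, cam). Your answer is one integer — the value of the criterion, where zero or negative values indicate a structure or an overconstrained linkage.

[1;0;0] (link 0 is ground)
L+ [2;0;0]
C(0,1)∈J2 [2;0;1]
L+ [3;0;1]
C(1,2)∈J2 [3;0;2]
L+ [4;0;2]
PS(3,2)∈J2 [4;0;3]
P(3,1)∈J1 [4;1;3]
PS(3,0)∈J2 [4;1;4]
mobility = 9 − 2 − 4 = 3

M = 3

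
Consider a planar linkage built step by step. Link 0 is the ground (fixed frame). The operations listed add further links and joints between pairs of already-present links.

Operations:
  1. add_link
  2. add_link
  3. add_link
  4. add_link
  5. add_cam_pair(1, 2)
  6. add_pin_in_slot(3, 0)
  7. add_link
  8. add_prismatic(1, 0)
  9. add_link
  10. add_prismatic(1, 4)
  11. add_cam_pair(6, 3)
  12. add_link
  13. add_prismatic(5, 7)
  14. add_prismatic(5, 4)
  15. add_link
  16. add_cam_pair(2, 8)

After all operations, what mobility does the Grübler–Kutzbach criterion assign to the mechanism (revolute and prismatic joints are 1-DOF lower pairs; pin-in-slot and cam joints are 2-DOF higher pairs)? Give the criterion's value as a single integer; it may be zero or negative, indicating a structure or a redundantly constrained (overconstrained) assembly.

M = 12

ground; <1,0,0>
#1 <2,0,0>
#2 <3,0,0>
#3 <4,0,0>
#4 <5,0,0>
C:1↔2 J2 <5,0,1>
PS:3↔0 J2 <5,0,2>
#5 <6,0,2>
P:1↔0 J1 <6,1,2>
#6 <7,1,2>
P:1↔4 J1 <7,2,2>
C:6↔3 J2 <7,2,3>
#7 <8,2,3>
P:5↔7 J1 <8,3,3>
P:5↔4 J1 <8,4,3>
#8 <9,4,3>
C:2↔8 J2 <9,4,4>
3×8 − 2×4 − 1×4 = 12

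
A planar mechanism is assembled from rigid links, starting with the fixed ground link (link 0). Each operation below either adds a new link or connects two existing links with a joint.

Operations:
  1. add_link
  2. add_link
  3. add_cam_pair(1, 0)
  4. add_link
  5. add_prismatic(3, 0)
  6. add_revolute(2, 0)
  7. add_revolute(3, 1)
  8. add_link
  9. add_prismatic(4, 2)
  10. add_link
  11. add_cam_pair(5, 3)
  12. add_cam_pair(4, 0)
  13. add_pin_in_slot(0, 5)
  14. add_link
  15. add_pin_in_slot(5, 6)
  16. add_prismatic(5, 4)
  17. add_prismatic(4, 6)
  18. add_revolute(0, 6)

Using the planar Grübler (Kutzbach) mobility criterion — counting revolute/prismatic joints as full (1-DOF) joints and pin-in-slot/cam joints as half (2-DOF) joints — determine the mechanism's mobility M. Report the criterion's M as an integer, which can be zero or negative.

ground; <1,0,0>
#1 <2,0,0>
#2 <3,0,0>
C:1↔0 J2 <3,0,1>
#3 <4,0,1>
P:3↔0 J1 <4,1,1>
R:2↔0 J1 <4,2,1>
R:3↔1 J1 <4,3,1>
#4 <5,3,1>
P:4↔2 J1 <5,4,1>
#5 <6,4,1>
C:5↔3 J2 <6,4,2>
C:4↔0 J2 <6,4,3>
PS:0↔5 J2 <6,4,4>
#6 <7,4,4>
PS:5↔6 J2 <7,4,5>
P:5↔4 J1 <7,5,5>
P:4↔6 J1 <7,6,5>
R:0↔6 J1 <7,7,5>
3×6 − 2×7 − 1×5 = -1

M = -1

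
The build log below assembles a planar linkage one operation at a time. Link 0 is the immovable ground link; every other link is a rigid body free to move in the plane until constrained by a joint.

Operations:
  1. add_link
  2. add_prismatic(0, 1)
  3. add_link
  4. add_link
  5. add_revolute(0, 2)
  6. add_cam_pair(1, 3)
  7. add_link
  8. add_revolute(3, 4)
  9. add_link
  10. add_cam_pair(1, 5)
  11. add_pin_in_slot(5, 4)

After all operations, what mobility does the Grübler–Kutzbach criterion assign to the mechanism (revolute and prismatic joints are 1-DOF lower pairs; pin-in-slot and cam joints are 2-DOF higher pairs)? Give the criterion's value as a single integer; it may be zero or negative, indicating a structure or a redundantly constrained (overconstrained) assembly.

M = 6

(L,J1,J2)=(1,0,0); link0 fixed
link1: (2,0,0)
P 0-1 [J1]: (2,1,0)
link2: (3,1,0)
link3: (4,1,0)
R 0-2 [J1]: (4,2,0)
C 1-3 [J2]: (4,2,1)
link4: (5,2,1)
R 3-4 [J1]: (5,3,1)
link5: (6,3,1)
C 1-5 [J2]: (6,3,2)
PS 5-4 [J2]: (6,3,3)
Grübler: 3·5 − 2·3 − 3 = 6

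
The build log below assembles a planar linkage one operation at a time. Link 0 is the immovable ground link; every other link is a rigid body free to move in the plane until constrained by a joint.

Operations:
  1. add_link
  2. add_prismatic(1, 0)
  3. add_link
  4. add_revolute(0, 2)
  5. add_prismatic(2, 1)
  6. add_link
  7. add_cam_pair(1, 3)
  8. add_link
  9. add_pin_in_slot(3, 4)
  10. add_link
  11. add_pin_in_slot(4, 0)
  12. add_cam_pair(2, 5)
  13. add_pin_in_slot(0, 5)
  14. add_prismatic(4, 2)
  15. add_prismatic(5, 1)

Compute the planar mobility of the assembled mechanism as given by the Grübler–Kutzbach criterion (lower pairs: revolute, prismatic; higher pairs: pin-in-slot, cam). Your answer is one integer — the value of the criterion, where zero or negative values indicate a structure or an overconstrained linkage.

(L,J1,J2)=(1,0,0); link0 fixed
link1: (2,0,0)
P 1-0 [J1]: (2,1,0)
link2: (3,1,0)
R 0-2 [J1]: (3,2,0)
P 2-1 [J1]: (3,3,0)
link3: (4,3,0)
C 1-3 [J2]: (4,3,1)
link4: (5,3,1)
PS 3-4 [J2]: (5,3,2)
link5: (6,3,2)
PS 4-0 [J2]: (6,3,3)
C 2-5 [J2]: (6,3,4)
PS 0-5 [J2]: (6,3,5)
P 4-2 [J1]: (6,4,5)
P 5-1 [J1]: (6,5,5)
Grübler: 3·5 − 2·5 − 5 = 0

M = 0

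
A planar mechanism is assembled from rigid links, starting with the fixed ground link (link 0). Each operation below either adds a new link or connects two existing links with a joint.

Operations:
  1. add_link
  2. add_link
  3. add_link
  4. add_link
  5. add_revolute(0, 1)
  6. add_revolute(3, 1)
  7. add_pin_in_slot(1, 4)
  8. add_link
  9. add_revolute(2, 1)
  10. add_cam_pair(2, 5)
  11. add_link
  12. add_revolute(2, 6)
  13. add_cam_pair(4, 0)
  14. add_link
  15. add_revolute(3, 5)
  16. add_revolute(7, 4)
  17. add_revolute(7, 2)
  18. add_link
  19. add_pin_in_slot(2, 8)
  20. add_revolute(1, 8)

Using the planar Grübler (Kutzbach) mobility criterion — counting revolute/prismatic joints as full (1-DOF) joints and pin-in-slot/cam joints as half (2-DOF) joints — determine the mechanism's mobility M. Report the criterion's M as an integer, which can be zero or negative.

link 0 = ground. State L|J1|J2 = 1|0|0
+link1  2|0|0
+link2  3|0|0
+link3  4|0|0
+link4  5|0|0
R(0,1) f=1→J1  5|1|0
R(3,1) f=1→J1  5|2|0
PS(1,4) f=2→J2  5|2|1
+link5  6|2|1
R(2,1) f=1→J1  6|3|1
C(2,5) f=2→J2  6|3|2
+link6  7|3|2
R(2,6) f=1→J1  7|4|2
C(4,0) f=2→J2  7|4|3
+link7  8|4|3
R(3,5) f=1→J1  8|5|3
R(7,4) f=1→J1  8|6|3
R(7,2) f=1→J1  8|7|3
+link8  9|7|3
PS(2,8) f=2→J2  9|7|4
R(1,8) f=1→J1  9|8|4
M = 3(9−1)−2·8−4 = 24−16−4 = 4

M = 4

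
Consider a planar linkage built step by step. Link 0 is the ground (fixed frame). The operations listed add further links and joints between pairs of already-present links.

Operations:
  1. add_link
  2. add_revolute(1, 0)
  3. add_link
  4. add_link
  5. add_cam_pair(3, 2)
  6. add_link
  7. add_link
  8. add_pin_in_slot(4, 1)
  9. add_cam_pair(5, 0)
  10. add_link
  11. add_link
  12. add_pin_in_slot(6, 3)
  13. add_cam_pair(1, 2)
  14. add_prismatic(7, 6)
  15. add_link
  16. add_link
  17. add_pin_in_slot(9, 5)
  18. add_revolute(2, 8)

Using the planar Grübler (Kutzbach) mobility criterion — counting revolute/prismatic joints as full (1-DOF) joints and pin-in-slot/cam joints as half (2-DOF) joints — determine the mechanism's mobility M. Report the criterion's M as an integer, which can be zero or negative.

M = 15

[1;0;0] (link 0 is ground)
L+ [2;0;0]
R(1,0)∈J1 [2;1;0]
L+ [3;1;0]
L+ [4;1;0]
C(3,2)∈J2 [4;1;1]
L+ [5;1;1]
L+ [6;1;1]
PS(4,1)∈J2 [6;1;2]
C(5,0)∈J2 [6;1;3]
L+ [7;1;3]
L+ [8;1;3]
PS(6,3)∈J2 [8;1;4]
C(1,2)∈J2 [8;1;5]
P(7,6)∈J1 [8;2;5]
L+ [9;2;5]
L+ [10;2;5]
PS(9,5)∈J2 [10;2;6]
R(2,8)∈J1 [10;3;6]
mobility = 27 − 6 − 6 = 15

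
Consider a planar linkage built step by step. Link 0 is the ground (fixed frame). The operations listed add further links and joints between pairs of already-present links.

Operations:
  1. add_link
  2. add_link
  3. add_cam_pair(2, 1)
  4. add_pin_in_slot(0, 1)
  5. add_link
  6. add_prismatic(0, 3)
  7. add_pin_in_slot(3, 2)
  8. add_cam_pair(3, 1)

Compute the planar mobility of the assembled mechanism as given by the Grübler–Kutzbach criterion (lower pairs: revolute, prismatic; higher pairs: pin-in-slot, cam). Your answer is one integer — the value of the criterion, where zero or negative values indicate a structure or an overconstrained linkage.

M = 3

link 0 = ground. State L|J1|J2 = 1|0|0
+link1  2|0|0
+link2  3|0|0
C(2,1) f=2→J2  3|0|1
PS(0,1) f=2→J2  3|0|2
+link3  4|0|2
P(0,3) f=1→J1  4|1|2
PS(3,2) f=2→J2  4|1|3
C(3,1) f=2→J2  4|1|4
M = 3(4−1)−2·1−4 = 9−2−4 = 3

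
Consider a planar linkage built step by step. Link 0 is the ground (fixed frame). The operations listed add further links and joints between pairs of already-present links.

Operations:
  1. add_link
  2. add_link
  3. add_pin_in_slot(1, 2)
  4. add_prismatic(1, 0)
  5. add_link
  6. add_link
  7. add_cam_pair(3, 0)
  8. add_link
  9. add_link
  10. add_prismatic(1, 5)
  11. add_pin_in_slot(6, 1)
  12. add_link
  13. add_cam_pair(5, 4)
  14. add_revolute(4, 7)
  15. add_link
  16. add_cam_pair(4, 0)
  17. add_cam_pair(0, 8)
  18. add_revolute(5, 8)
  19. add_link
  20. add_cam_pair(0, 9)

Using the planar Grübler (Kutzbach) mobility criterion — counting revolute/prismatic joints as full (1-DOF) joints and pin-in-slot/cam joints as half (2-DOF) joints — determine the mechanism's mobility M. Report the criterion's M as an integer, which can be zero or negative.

M = 12

(L,J1,J2)=(1,0,0); link0 fixed
link1: (2,0,0)
link2: (3,0,0)
PS 1-2 [J2]: (3,0,1)
P 1-0 [J1]: (3,1,1)
link3: (4,1,1)
link4: (5,1,1)
C 3-0 [J2]: (5,1,2)
link5: (6,1,2)
link6: (7,1,2)
P 1-5 [J1]: (7,2,2)
PS 6-1 [J2]: (7,2,3)
link7: (8,2,3)
C 5-4 [J2]: (8,2,4)
R 4-7 [J1]: (8,3,4)
link8: (9,3,4)
C 4-0 [J2]: (9,3,5)
C 0-8 [J2]: (9,3,6)
R 5-8 [J1]: (9,4,6)
link9: (10,4,6)
C 0-9 [J2]: (10,4,7)
Grübler: 3·9 − 2·4 − 7 = 12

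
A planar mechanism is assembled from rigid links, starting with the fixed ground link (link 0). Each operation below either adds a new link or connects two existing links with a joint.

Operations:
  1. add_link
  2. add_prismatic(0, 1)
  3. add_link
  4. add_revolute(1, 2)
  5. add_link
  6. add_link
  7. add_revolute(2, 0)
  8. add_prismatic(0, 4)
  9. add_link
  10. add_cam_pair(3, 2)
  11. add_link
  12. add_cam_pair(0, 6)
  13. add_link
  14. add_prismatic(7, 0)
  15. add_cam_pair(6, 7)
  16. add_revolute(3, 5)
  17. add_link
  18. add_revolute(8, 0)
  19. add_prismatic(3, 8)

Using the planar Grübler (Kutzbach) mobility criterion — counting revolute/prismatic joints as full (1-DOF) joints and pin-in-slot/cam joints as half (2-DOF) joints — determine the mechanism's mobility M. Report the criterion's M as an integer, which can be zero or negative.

M = 5

(L,J1,J2)=(1,0,0); link0 fixed
link1: (2,0,0)
P 0-1 [J1]: (2,1,0)
link2: (3,1,0)
R 1-2 [J1]: (3,2,0)
link3: (4,2,0)
link4: (5,2,0)
R 2-0 [J1]: (5,3,0)
P 0-4 [J1]: (5,4,0)
link5: (6,4,0)
C 3-2 [J2]: (6,4,1)
link6: (7,4,1)
C 0-6 [J2]: (7,4,2)
link7: (8,4,2)
P 7-0 [J1]: (8,5,2)
C 6-7 [J2]: (8,5,3)
R 3-5 [J1]: (8,6,3)
link8: (9,6,3)
R 8-0 [J1]: (9,7,3)
P 3-8 [J1]: (9,8,3)
Grübler: 3·8 − 2·8 − 3 = 5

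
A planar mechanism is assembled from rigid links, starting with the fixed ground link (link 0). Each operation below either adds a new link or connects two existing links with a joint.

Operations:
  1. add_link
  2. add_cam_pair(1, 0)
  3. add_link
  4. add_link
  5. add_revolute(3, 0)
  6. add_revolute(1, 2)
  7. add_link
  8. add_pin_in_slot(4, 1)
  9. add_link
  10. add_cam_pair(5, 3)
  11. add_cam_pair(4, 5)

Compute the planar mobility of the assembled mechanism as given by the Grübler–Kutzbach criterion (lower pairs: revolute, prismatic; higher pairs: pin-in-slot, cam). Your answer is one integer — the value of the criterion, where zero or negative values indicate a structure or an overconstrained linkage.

(L,J1,J2)=(1,0,0); link0 fixed
link1: (2,0,0)
C 1-0 [J2]: (2,0,1)
link2: (3,0,1)
link3: (4,0,1)
R 3-0 [J1]: (4,1,1)
R 1-2 [J1]: (4,2,1)
link4: (5,2,1)
PS 4-1 [J2]: (5,2,2)
link5: (6,2,2)
C 5-3 [J2]: (6,2,3)
C 4-5 [J2]: (6,2,4)
Grübler: 3·5 − 2·2 − 4 = 7

M = 7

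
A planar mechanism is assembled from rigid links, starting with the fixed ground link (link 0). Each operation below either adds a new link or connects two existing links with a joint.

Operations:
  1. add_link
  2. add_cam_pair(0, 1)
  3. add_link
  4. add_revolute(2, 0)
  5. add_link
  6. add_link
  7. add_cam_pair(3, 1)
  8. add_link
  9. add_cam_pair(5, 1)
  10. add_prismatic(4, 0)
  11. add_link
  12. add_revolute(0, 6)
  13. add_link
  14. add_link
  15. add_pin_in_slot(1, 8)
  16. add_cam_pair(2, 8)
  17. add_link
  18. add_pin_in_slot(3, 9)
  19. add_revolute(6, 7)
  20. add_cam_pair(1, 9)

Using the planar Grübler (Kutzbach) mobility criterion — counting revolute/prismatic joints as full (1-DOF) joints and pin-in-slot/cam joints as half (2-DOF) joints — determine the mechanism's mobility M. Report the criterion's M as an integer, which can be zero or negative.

(L,J1,J2)=(1,0,0); link0 fixed
link1: (2,0,0)
C 0-1 [J2]: (2,0,1)
link2: (3,0,1)
R 2-0 [J1]: (3,1,1)
link3: (4,1,1)
link4: (5,1,1)
C 3-1 [J2]: (5,1,2)
link5: (6,1,2)
C 5-1 [J2]: (6,1,3)
P 4-0 [J1]: (6,2,3)
link6: (7,2,3)
R 0-6 [J1]: (7,3,3)
link7: (8,3,3)
link8: (9,3,3)
PS 1-8 [J2]: (9,3,4)
C 2-8 [J2]: (9,3,5)
link9: (10,3,5)
PS 3-9 [J2]: (10,3,6)
R 6-7 [J1]: (10,4,6)
C 1-9 [J2]: (10,4,7)
Grübler: 3·9 − 2·4 − 7 = 12

M = 12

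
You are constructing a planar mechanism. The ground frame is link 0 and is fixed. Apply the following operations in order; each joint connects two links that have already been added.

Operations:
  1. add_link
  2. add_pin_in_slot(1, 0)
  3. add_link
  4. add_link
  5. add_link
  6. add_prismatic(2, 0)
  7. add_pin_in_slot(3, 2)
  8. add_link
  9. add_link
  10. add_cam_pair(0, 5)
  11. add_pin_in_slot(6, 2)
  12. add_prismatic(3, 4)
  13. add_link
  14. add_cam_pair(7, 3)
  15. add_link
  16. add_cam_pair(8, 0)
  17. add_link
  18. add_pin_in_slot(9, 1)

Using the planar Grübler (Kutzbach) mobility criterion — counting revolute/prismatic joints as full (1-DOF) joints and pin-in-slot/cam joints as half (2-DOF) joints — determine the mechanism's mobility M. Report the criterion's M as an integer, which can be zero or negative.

[1;0;0] (link 0 is ground)
L+ [2;0;0]
PS(1,0)∈J2 [2;0;1]
L+ [3;0;1]
L+ [4;0;1]
L+ [5;0;1]
P(2,0)∈J1 [5;1;1]
PS(3,2)∈J2 [5;1;2]
L+ [6;1;2]
L+ [7;1;2]
C(0,5)∈J2 [7;1;3]
PS(6,2)∈J2 [7;1;4]
P(3,4)∈J1 [7;2;4]
L+ [8;2;4]
C(7,3)∈J2 [8;2;5]
L+ [9;2;5]
C(8,0)∈J2 [9;2;6]
L+ [10;2;6]
PS(9,1)∈J2 [10;2;7]
mobility = 27 − 4 − 7 = 16

M = 16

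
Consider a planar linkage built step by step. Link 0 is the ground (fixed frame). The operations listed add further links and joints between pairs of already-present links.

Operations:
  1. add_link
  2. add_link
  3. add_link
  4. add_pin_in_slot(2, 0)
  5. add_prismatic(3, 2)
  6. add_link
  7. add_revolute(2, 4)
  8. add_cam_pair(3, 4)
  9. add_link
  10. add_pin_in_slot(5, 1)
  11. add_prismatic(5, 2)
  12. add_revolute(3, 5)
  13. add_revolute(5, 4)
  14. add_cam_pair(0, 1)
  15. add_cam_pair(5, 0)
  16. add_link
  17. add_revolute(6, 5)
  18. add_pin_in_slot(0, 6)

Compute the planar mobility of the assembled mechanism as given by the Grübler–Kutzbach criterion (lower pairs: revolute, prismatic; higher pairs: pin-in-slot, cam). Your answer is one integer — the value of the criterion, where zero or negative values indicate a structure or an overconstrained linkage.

ground; <1,0,0>
#1 <2,0,0>
#2 <3,0,0>
#3 <4,0,0>
PS:2↔0 J2 <4,0,1>
P:3↔2 J1 <4,1,1>
#4 <5,1,1>
R:2↔4 J1 <5,2,1>
C:3↔4 J2 <5,2,2>
#5 <6,2,2>
PS:5↔1 J2 <6,2,3>
P:5↔2 J1 <6,3,3>
R:3↔5 J1 <6,4,3>
R:5↔4 J1 <6,5,3>
C:0↔1 J2 <6,5,4>
C:5↔0 J2 <6,5,5>
#6 <7,5,5>
R:6↔5 J1 <7,6,5>
PS:0↔6 J2 <7,6,6>
3×6 − 2×6 − 1×6 = 0

M = 0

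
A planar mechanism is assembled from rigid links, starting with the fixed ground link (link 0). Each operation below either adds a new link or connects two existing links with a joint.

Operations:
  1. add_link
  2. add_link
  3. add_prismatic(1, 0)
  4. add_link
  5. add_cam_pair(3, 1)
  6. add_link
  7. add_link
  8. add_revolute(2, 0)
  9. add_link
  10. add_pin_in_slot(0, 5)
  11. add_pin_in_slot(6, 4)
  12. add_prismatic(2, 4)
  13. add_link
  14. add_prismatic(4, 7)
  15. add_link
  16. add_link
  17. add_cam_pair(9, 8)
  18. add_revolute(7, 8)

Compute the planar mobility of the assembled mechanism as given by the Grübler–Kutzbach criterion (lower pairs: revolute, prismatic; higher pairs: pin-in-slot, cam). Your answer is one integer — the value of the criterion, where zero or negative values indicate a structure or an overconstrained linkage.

link 0 = ground. State L|J1|J2 = 1|0|0
+link1  2|0|0
+link2  3|0|0
P(1,0) f=1→J1  3|1|0
+link3  4|1|0
C(3,1) f=2→J2  4|1|1
+link4  5|1|1
+link5  6|1|1
R(2,0) f=1→J1  6|2|1
+link6  7|2|1
PS(0,5) f=2→J2  7|2|2
PS(6,4) f=2→J2  7|2|3
P(2,4) f=1→J1  7|3|3
+link7  8|3|3
P(4,7) f=1→J1  8|4|3
+link8  9|4|3
+link9  10|4|3
C(9,8) f=2→J2  10|4|4
R(7,8) f=1→J1  10|5|4
M = 3(10−1)−2·5−4 = 27−10−4 = 13

M = 13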